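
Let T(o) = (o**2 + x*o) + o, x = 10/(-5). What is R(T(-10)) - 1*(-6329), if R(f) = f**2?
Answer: 18429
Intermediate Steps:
x = -2 (x = 10*(-1/5) = -2)
T(o) = o**2 - o (T(o) = (o**2 - 2*o) + o = o**2 - o)
R(T(-10)) - 1*(-6329) = (-10*(-1 - 10))**2 - 1*(-6329) = (-10*(-11))**2 + 6329 = 110**2 + 6329 = 12100 + 6329 = 18429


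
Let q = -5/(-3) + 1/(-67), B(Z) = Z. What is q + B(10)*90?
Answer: 181232/201 ≈ 901.65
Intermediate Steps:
q = 332/201 (q = -5*(-⅓) + 1*(-1/67) = 5/3 - 1/67 = 332/201 ≈ 1.6517)
q + B(10)*90 = 332/201 + 10*90 = 332/201 + 900 = 181232/201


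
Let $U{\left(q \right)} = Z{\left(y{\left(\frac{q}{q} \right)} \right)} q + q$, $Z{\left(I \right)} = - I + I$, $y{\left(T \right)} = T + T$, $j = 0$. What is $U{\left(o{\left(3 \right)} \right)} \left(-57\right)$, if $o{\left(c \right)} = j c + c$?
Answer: $-171$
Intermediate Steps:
$o{\left(c \right)} = c$ ($o{\left(c \right)} = 0 c + c = 0 + c = c$)
$y{\left(T \right)} = 2 T$
$Z{\left(I \right)} = 0$
$U{\left(q \right)} = q$ ($U{\left(q \right)} = 0 q + q = 0 + q = q$)
$U{\left(o{\left(3 \right)} \right)} \left(-57\right) = 3 \left(-57\right) = -171$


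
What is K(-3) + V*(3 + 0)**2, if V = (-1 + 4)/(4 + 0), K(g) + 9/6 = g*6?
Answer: -51/4 ≈ -12.750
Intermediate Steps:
K(g) = -3/2 + 6*g (K(g) = -3/2 + g*6 = -3/2 + 6*g)
V = 3/4 ≈ 0.75000
K(-3) + V*(3 + 0)**2 = (-3/2 + 6*(-3)) + 3*(3 + 0)**2/4 = (-3/2 - 18) + (3/4)*3**2 = -39/2 + (3/4)*9 = -39/2 + 27/4 = -51/4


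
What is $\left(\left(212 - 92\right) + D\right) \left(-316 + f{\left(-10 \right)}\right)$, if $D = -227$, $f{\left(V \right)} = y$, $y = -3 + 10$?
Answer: $33063$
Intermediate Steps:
$y = 7$
$f{\left(V \right)} = 7$
$\left(\left(212 - 92\right) + D\right) \left(-316 + f{\left(-10 \right)}\right) = \left(\left(212 - 92\right) - 227\right) \left(-316 + 7\right) = \left(120 - 227\right) \left(-309\right) = \left(-107\right) \left(-309\right) = 33063$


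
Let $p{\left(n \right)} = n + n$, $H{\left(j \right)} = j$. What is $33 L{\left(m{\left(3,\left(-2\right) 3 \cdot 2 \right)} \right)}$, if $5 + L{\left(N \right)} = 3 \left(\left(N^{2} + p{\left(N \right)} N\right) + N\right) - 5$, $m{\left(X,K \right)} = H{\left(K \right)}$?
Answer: $41250$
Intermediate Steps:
$m{\left(X,K \right)} = K$
$p{\left(n \right)} = 2 n$
$L{\left(N \right)} = -10 + 3 N + 9 N^{2}$ ($L{\left(N \right)} = -5 + \left(3 \left(\left(N^{2} + 2 N N\right) + N\right) - 5\right) = -5 + \left(3 \left(\left(N^{2} + 2 N^{2}\right) + N\right) - 5\right) = -5 + \left(3 \left(3 N^{2} + N\right) - 5\right) = -5 + \left(3 \left(N + 3 N^{2}\right) - 5\right) = -5 - \left(5 - 9 N^{2} - 3 N\right) = -5 + \left(-5 + 3 N + 9 N^{2}\right) = -10 + 3 N + 9 N^{2}$)
$33 L{\left(m{\left(3,\left(-2\right) 3 \cdot 2 \right)} \right)} = 33 \left(-10 + 3 \left(-2\right) 3 \cdot 2 + 9 \left(\left(-2\right) 3 \cdot 2\right)^{2}\right) = 33 \left(-10 + 3 \left(\left(-6\right) 2\right) + 9 \left(\left(-6\right) 2\right)^{2}\right) = 33 \left(-10 + 3 \left(-12\right) + 9 \left(-12\right)^{2}\right) = 33 \left(-10 - 36 + 9 \cdot 144\right) = 33 \left(-10 - 36 + 1296\right) = 33 \cdot 1250 = 41250$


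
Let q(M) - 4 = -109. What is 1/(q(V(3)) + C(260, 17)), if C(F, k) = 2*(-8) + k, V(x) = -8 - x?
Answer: -1/104 ≈ -0.0096154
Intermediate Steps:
C(F, k) = -16 + k
q(M) = -105 (q(M) = 4 - 109 = -105)
1/(q(V(3)) + C(260, 17)) = 1/(-105 + (-16 + 17)) = 1/(-105 + 1) = 1/(-104) = -1/104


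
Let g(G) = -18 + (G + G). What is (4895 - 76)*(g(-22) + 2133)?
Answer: 9980149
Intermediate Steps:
g(G) = -18 + 2*G
(4895 - 76)*(g(-22) + 2133) = (4895 - 76)*((-18 + 2*(-22)) + 2133) = 4819*((-18 - 44) + 2133) = 4819*(-62 + 2133) = 4819*2071 = 9980149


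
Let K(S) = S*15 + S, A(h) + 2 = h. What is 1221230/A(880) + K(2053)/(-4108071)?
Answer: 2508435353393/1803443169 ≈ 1390.9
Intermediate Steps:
A(h) = -2 + h
K(S) = 16*S (K(S) = 15*S + S = 16*S)
1221230/A(880) + K(2053)/(-4108071) = 1221230/(-2 + 880) + (16*2053)/(-4108071) = 1221230/878 + 32848*(-1/4108071) = 1221230*(1/878) - 32848/4108071 = 610615/439 - 32848/4108071 = 2508435353393/1803443169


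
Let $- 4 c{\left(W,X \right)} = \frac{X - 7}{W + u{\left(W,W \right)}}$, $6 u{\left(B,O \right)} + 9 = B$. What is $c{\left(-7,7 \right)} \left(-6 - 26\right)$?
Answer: $0$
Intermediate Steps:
$u{\left(B,O \right)} = - \frac{3}{2} + \frac{B}{6}$
$c{\left(W,X \right)} = - \frac{-7 + X}{4 \left(- \frac{3}{2} + \frac{7 W}{6}\right)}$ ($c{\left(W,X \right)} = - \frac{\left(X - 7\right) \frac{1}{W + \left(- \frac{3}{2} + \frac{W}{6}\right)}}{4} = - \frac{\left(-7 + X\right) \frac{1}{- \frac{3}{2} + \frac{7 W}{6}}}{4} = - \frac{\frac{1}{- \frac{3}{2} + \frac{7 W}{6}} \left(-7 + X\right)}{4} = - \frac{-7 + X}{4 \left(- \frac{3}{2} + \frac{7 W}{6}\right)}$)
$c{\left(-7,7 \right)} \left(-6 - 26\right) = \frac{3 \left(7 - 7\right)}{2 \left(-9 + 7 \left(-7\right)\right)} \left(-6 - 26\right) = \frac{3 \left(7 - 7\right)}{2 \left(-9 - 49\right)} \left(-32\right) = \frac{3}{2} \frac{1}{-58} \cdot 0 \left(-32\right) = \frac{3}{2} \left(- \frac{1}{58}\right) 0 \left(-32\right) = 0 \left(-32\right) = 0$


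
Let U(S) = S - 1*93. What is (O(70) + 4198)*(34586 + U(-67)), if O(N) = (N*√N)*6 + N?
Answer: 146930168 + 14458920*√70 ≈ 2.6790e+8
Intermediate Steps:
U(S) = -93 + S (U(S) = S - 93 = -93 + S)
O(N) = N + 6*N^(3/2) (O(N) = N^(3/2)*6 + N = 6*N^(3/2) + N = N + 6*N^(3/2))
(O(70) + 4198)*(34586 + U(-67)) = ((70 + 6*70^(3/2)) + 4198)*(34586 + (-93 - 67)) = ((70 + 6*(70*√70)) + 4198)*(34586 - 160) = ((70 + 420*√70) + 4198)*34426 = (4268 + 420*√70)*34426 = 146930168 + 14458920*√70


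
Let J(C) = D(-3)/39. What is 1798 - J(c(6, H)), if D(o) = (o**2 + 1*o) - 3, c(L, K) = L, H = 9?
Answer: 23373/13 ≈ 1797.9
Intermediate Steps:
D(o) = -3 + o + o**2 (D(o) = (o**2 + o) - 3 = (o + o**2) - 3 = -3 + o + o**2)
J(C) = 1/13 (J(C) = (-3 - 3 + (-3)**2)/39 = (-3 - 3 + 9)*(1/39) = 3*(1/39) = 1/13)
1798 - J(c(6, H)) = 1798 - 1*1/13 = 1798 - 1/13 = 23373/13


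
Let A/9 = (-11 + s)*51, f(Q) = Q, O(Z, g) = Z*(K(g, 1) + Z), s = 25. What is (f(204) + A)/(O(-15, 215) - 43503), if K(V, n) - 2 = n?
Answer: -2210/14441 ≈ -0.15304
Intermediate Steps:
K(V, n) = 2 + n
O(Z, g) = Z*(3 + Z) (O(Z, g) = Z*((2 + 1) + Z) = Z*(3 + Z))
A = 6426 (A = 9*((-11 + 25)*51) = 9*(14*51) = 9*714 = 6426)
(f(204) + A)/(O(-15, 215) - 43503) = (204 + 6426)/(-15*(3 - 15) - 43503) = 6630/(-15*(-12) - 43503) = 6630/(180 - 43503) = 6630/(-43323) = 6630*(-1/43323) = -2210/14441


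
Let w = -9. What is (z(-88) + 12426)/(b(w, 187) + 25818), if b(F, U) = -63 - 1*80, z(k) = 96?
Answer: 12522/25675 ≈ 0.48771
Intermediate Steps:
b(F, U) = -143 (b(F, U) = -63 - 80 = -143)
(z(-88) + 12426)/(b(w, 187) + 25818) = (96 + 12426)/(-143 + 25818) = 12522/25675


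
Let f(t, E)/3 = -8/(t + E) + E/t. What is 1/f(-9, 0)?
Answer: 3/8 ≈ 0.37500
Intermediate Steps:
f(t, E) = -24/(E + t) + 3*E/t (f(t, E) = 3*(-8/(t + E) + E/t) = 3*(-8/(E + t) + E/t) = -24/(E + t) + 3*E/t)
1/f(-9, 0) = 1/(3*(0² - 8*(-9) + 0*(-9))/(-9*(0 - 9))) = 1/(3*(-⅑)*(0 + 72 + 0)/(-9)) = 1/(3*(-⅑)*(-⅑)*72) = 1/(8/3) = 3/8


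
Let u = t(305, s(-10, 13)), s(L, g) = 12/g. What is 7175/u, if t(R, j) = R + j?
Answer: 2275/97 ≈ 23.454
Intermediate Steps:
u = 3977/13 (u = 305 + 12/13 = 3977/13 ≈ 305.92)
7175/u = 7175/(3977/13) = 7175*(13/3977) = 2275/97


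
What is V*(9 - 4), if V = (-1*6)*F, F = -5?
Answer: 150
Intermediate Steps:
V = 30 (V = -1*6*(-5) = -6*(-5) = 30)
V*(9 - 4) = 30*(9 - 4) = 30*5 = 150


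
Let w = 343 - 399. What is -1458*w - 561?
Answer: 81087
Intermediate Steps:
w = -56
-1458*w - 561 = -1458*(-56) - 561 = 81648 - 561 = 81087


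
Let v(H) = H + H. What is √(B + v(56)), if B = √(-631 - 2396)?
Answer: √(112 + I*√3027) ≈ 10.881 + 2.5282*I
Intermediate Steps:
v(H) = 2*H
B = I*√3027 (B = √(-3027) = I*√3027 ≈ 55.018*I)
√(B + v(56)) = √(I*√3027 + 2*56) = √(I*√3027 + 112) = √(112 + I*√3027)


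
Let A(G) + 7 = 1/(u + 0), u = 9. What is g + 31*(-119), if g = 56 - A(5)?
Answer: -32635/9 ≈ -3626.1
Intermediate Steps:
A(G) = -62/9 (A(G) = -7 + 1/(9 + 0) = -7 + 1/9 = -7 + ⅑ = -62/9)
g = 566/9 (g = 56 - 1*(-62/9) = 56 + 62/9 = 566/9 ≈ 62.889)
g + 31*(-119) = 566/9 + 31*(-119) = 566/9 - 3689 = -32635/9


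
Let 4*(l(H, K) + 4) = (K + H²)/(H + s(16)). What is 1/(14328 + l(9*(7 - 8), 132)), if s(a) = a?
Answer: 28/401285 ≈ 6.9776e-5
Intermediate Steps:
l(H, K) = -4 + (K + H²)/(4*(16 + H)) (l(H, K) = -4 + ((K + H²)/(H + 16))/4 = -4 + ((K + H²)/(16 + H))/4 = -4 + (K + H²)/(4*(16 + H)))
1/(14328 + l(9*(7 - 8), 132)) = 1/(14328 + (-256 + 132 + (9*(7 - 8))² - 144*(7 - 8))/(4*(16 + 9*(7 - 8)))) = 1/(14328 + (-256 + 132 + (9*(-1))² - 144*(-1))/(4*(16 + 9*(-1)))) = 1/(14328 + (-256 + 132 + (-9)² - 16*(-9))/(4*(16 - 9))) = 1/(14328 + (¼)*(-256 + 132 + 81 + 144)/7) = 1/(14328 + (¼)*(⅐)*101) = 1/(14328 + 101/28) = 1/(401285/28) = 28/401285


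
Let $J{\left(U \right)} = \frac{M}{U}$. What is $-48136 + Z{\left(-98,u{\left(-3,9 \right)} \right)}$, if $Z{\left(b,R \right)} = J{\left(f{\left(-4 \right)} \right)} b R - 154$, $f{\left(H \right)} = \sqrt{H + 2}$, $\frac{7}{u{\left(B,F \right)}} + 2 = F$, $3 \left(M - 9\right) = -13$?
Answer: $-48290 + \frac{686 i \sqrt{2}}{3} \approx -48290.0 + 323.38 i$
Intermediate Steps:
$M = \frac{14}{3}$ ($M = 9 + \frac{1}{3} \left(-13\right) = 9 - \frac{13}{3} = \frac{14}{3} \approx 4.6667$)
$u{\left(B,F \right)} = \frac{7}{-2 + F}$
$f{\left(H \right)} = \sqrt{2 + H}$
$J{\left(U \right)} = \frac{14}{3 U}$
$Z{\left(b,R \right)} = -154 - \frac{7 i R b \sqrt{2}}{3}$ ($Z{\left(b,R \right)} = \frac{14}{3 \sqrt{2 - 4}} b R - 154 = \frac{14}{3 \sqrt{-2}} b R - 154 = \frac{14}{3 i \sqrt{2}} b R - 154 = \frac{14 \left(- \frac{i \sqrt{2}}{2}\right)}{3} b R - 154 = - \frac{7 i \sqrt{2}}{3} b R - 154 = - \frac{7 i b \sqrt{2}}{3} R - 154 = - \frac{7 i R b \sqrt{2}}{3} - 154 = -154 - \frac{7 i R b \sqrt{2}}{3}$)
$-48136 + Z{\left(-98,u{\left(-3,9 \right)} \right)} = -48136 - \left(154 + \frac{7}{3} i \frac{7}{-2 + 9} \left(-98\right) \sqrt{2}\right) = -48136 - \left(154 + \frac{7}{3} i \frac{7}{7} \left(-98\right) \sqrt{2}\right) = -48136 - \left(154 + \frac{7}{3} i 7 \cdot \frac{1}{7} \left(-98\right) \sqrt{2}\right) = -48136 - \left(154 + \frac{7}{3} i 1 \left(-98\right) \sqrt{2}\right) = -48136 - \left(154 - \frac{686 i \sqrt{2}}{3}\right) = -48290 + \frac{686 i \sqrt{2}}{3}$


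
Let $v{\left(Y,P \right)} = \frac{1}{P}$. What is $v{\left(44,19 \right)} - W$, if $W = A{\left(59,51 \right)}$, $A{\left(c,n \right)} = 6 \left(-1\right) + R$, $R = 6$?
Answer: $\frac{1}{19} \approx 0.052632$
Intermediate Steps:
$A{\left(c,n \right)} = 0$ ($A{\left(c,n \right)} = 6 \left(-1\right) + 6 = -6 + 6 = 0$)
$W = 0$
$v{\left(44,19 \right)} - W = \frac{1}{19} - 0 = \frac{1}{19} + 0 = \frac{1}{19}$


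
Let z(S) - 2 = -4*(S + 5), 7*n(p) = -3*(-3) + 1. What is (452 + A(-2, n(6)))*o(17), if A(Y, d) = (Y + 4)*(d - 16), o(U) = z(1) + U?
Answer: -14800/7 ≈ -2114.3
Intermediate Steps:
n(p) = 10/7 (n(p) = (-3*(-3) + 1)/7 = (9 + 1)/7 = (⅐)*10 = 10/7)
z(S) = -18 - 4*S (z(S) = 2 - 4*(S + 5) = 2 - 4*(5 + S) = 2 + (-20 - 4*S) = -18 - 4*S)
o(U) = -22 + U (o(U) = (-18 - 4*1) + U = (-18 - 4) + U = -22 + U)
A(Y, d) = (-16 + d)*(4 + Y) (A(Y, d) = (4 + Y)*(-16 + d) = (-16 + d)*(4 + Y))
(452 + A(-2, n(6)))*o(17) = (452 + (-64 - 16*(-2) + 4*(10/7) - 2*10/7))*(-22 + 17) = (452 + (-64 + 32 + 40/7 - 20/7))*(-5) = (452 - 204/7)*(-5) = (2960/7)*(-5) = -14800/7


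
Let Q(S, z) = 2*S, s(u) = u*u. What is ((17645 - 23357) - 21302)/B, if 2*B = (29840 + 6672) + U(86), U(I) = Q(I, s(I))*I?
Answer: -13507/12826 ≈ -1.0531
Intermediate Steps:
s(u) = u**2
U(I) = 2*I**2 (U(I) = (2*I)*I = 2*I**2)
B = 25652 (B = ((29840 + 6672) + 2*86**2)/2 = (36512 + 2*7396)/2 = (36512 + 14792)/2 = (1/2)*51304 = 25652)
((17645 - 23357) - 21302)/B = ((17645 - 23357) - 21302)/25652 = (-5712 - 21302)*(1/25652) = -27014*1/25652 = -13507/12826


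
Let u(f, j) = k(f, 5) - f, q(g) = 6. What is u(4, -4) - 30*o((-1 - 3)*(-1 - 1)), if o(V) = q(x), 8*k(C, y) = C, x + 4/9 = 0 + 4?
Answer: -367/2 ≈ -183.50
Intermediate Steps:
x = 32/9 (x = -4/9 + (0 + 4) = -4/9 + 4 = 32/9 ≈ 3.5556)
k(C, y) = C/8
u(f, j) = -7*f/8 (u(f, j) = f/8 - f = -7*f/8)
o(V) = 6
u(4, -4) - 30*o((-1 - 3)*(-1 - 1)) = -7/8*4 - 30*6 = -7/2 - 180 = -367/2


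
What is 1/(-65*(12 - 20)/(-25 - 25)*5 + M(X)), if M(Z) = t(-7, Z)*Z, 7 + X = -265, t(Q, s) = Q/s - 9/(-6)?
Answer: -1/467 ≈ -0.0021413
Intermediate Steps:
t(Q, s) = 3/2 + Q/s (t(Q, s) = Q/s - 9*(-1/6) = Q/s + 3/2 = 3/2 + Q/s)
X = -272 (X = -7 - 265 = -272)
M(Z) = Z*(3/2 - 7/Z) (M(Z) = (3/2 - 7/Z)*Z = Z*(3/2 - 7/Z))
1/(-65*(12 - 20)/(-25 - 25)*5 + M(X)) = 1/(-65*(12 - 20)/(-25 - 25)*5 + (-7 + (3/2)*(-272))) = 1/(-(-520)/(-50)*5 + (-7 - 408)) = 1/(-(-520)*(-1)/50*5 - 415) = 1/(-65*4/25*5 - 415) = 1/(-52/5*5 - 415) = 1/(-52 - 415) = 1/(-467) = -1/467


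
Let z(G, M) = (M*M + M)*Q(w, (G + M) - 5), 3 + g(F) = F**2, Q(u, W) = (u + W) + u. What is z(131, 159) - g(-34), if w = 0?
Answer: 7249247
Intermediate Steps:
Q(u, W) = W + 2*u (Q(u, W) = (W + u) + u = W + 2*u)
g(F) = -3 + F**2
z(G, M) = (M + M**2)*(-5 + G + M) (z(G, M) = (M*M + M)*(((G + M) - 5) + 2*0) = (M**2 + M)*((-5 + G + M) + 0) = (M + M**2)*(-5 + G + M))
z(131, 159) - g(-34) = 159*(1 + 159)*(-5 + 131 + 159) - (-3 + (-34)**2) = 159*160*285 - (-3 + 1156) = 7250400 - 1*1153 = 7250400 - 1153 = 7249247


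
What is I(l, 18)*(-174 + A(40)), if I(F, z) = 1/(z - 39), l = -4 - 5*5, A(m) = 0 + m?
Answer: 134/21 ≈ 6.3810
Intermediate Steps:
A(m) = m
l = -29 (l = -4 - 25 = -29)
I(F, z) = 1/(-39 + z)
I(l, 18)*(-174 + A(40)) = (-174 + 40)/(-39 + 18) = -134/(-21) = -1/21*(-134) = 134/21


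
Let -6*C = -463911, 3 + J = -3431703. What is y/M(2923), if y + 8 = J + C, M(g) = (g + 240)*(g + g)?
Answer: -6708791/36981796 ≈ -0.18141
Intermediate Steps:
J = -3431706 (J = -3 - 3431703 = -3431706)
C = 154637/2 (C = -⅙*(-463911) = 154637/2 ≈ 77319.)
M(g) = 2*g*(240 + g) (M(g) = (240 + g)*(2*g) = 2*g*(240 + g))
y = -6708791/2 (y = -8 + (-3431706 + 154637/2) = -8 - 6708775/2 = -6708791/2 ≈ -3.3544e+6)
y/M(2923) = -6708791*1/(5846*(240 + 2923))/2 = -6708791/(2*(2*2923*3163)) = -6708791/2/18490898 = -6708791/2*1/18490898 = -6708791/36981796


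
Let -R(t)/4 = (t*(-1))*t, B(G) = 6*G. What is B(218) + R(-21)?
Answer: 3072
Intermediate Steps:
R(t) = 4*t² (R(t) = -4*t*(-1)*t = -4*(-t)*t = -(-4)*t² = 4*t²)
B(218) + R(-21) = 6*218 + 4*(-21)² = 1308 + 4*441 = 1308 + 1764 = 3072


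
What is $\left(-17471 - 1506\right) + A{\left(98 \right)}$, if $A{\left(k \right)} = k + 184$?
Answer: $-18695$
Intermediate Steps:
$A{\left(k \right)} = 184 + k$
$\left(-17471 - 1506\right) + A{\left(98 \right)} = \left(-17471 - 1506\right) + \left(184 + 98\right) = -18977 + 282 = -18695$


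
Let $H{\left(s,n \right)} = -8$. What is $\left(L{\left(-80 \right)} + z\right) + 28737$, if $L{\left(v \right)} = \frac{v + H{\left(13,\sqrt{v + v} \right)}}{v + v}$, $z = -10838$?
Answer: $\frac{357991}{20} \approx 17900.0$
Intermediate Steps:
$L{\left(v \right)} = \frac{-8 + v}{2 v}$ ($L{\left(v \right)} = \frac{v - 8}{v + v} = \frac{-8 + v}{2 v}$)
$\left(L{\left(-80 \right)} + z\right) + 28737 = \left(\frac{-8 - 80}{2 \left(-80\right)} - 10838\right) + 28737 = \left(\frac{1}{2} \left(- \frac{1}{80}\right) \left(-88\right) - 10838\right) + 28737 = \left(\frac{11}{20} - 10838\right) + 28737 = - \frac{216749}{20} + 28737 = \frac{357991}{20}$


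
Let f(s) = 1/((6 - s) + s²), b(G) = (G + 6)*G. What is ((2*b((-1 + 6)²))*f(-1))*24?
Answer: 4650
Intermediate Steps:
b(G) = G*(6 + G) (b(G) = (6 + G)*G = G*(6 + G))
f(s) = 1/(6 + s² - s)
((2*b((-1 + 6)²))*f(-1))*24 = ((2*((-1 + 6)²*(6 + (-1 + 6)²)))/(6 + (-1)² - 1*(-1)))*24 = ((2*(5²*(6 + 5²)))/(6 + 1 + 1))*24 = ((2*(25*(6 + 25)))/8)*24 = ((2*(25*31))*(⅛))*24 = ((2*775)*(⅛))*24 = (1550*(⅛))*24 = (775/4)*24 = 4650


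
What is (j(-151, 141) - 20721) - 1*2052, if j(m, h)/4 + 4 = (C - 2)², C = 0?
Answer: -22773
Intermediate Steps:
j(m, h) = 0 (j(m, h) = -16 + 4*(0 - 2)² = -16 + 4*(-2)² = -16 + 4*4 = -16 + 16 = 0)
(j(-151, 141) - 20721) - 1*2052 = (0 - 20721) - 1*2052 = -20721 - 2052 = -22773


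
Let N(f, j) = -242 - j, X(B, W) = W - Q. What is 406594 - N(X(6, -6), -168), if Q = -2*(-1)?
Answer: 406668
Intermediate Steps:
Q = 2
X(B, W) = -2 + W (X(B, W) = W - 1*2 = W - 2 = -2 + W)
406594 - N(X(6, -6), -168) = 406594 - (-242 - 1*(-168)) = 406594 - (-242 + 168) = 406594 - 1*(-74) = 406594 + 74 = 406668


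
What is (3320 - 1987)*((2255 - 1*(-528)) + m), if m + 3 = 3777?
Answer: 8740481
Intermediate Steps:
m = 3774 (m = -3 + 3777 = 3774)
(3320 - 1987)*((2255 - 1*(-528)) + m) = (3320 - 1987)*((2255 - 1*(-528)) + 3774) = 1333*((2255 + 528) + 3774) = 1333*(2783 + 3774) = 1333*6557 = 8740481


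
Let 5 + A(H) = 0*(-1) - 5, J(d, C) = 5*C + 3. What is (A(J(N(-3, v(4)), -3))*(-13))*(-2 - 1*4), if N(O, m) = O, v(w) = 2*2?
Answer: -780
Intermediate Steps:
v(w) = 4
J(d, C) = 3 + 5*C
A(H) = -10 (A(H) = -5 + (0*(-1) - 5) = -5 + (0 - 5) = -5 - 5 = -10)
(A(J(N(-3, v(4)), -3))*(-13))*(-2 - 1*4) = (-10*(-13))*(-2 - 1*4) = 130*(-2 - 4) = 130*(-6) = -780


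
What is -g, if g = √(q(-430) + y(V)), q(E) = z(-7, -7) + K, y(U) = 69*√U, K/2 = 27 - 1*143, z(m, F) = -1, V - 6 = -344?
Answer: -√(-233 + 897*I*√2) ≈ -22.987 - 27.593*I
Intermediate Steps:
V = -338 (V = 6 - 344 = -338)
K = -232 (K = 2*(27 - 1*143) = 2*(27 - 143) = 2*(-116) = -232)
q(E) = -233 (q(E) = -1 - 232 = -233)
g = √(-233 + 897*I*√2) (g = √(-233 + 69*√(-338)) = √(-233 + 69*(13*I*√2)) = √(-233 + 897*I*√2) ≈ 22.987 + 27.593*I)
-g = -√(-233 + 897*I*√2)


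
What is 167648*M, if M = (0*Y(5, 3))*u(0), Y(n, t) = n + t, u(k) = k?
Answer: 0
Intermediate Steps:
M = 0 (M = (0*(5 + 3))*0 = (0*8)*0 = 0*0 = 0)
167648*M = 167648*0 = 0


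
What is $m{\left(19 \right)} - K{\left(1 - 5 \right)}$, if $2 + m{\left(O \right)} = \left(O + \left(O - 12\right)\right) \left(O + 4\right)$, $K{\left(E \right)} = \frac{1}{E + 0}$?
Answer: $\frac{2385}{4} \approx 596.25$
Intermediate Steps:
$K{\left(E \right)} = \frac{1}{E}$
$m{\left(O \right)} = -2 + \left(-12 + 2 O\right) \left(4 + O\right)$ ($m{\left(O \right)} = -2 + \left(O + \left(O - 12\right)\right) \left(O + 4\right) = -2 + \left(O + \left(O - 12\right)\right) \left(4 + O\right) = -2 + \left(O + \left(-12 + O\right)\right) \left(4 + O\right) = -2 + \left(-12 + 2 O\right) \left(4 + O\right)$)
$m{\left(19 \right)} - K{\left(1 - 5 \right)} = \left(-50 - 76 + 2 \cdot 19^{2}\right) - \frac{1}{1 - 5} = \left(-50 - 76 + 2 \cdot 361\right) - \frac{1}{1 - 5} = \left(-50 - 76 + 722\right) - \frac{1}{-4} = 596 - - \frac{1}{4} = 596 + \frac{1}{4} = \frac{2385}{4}$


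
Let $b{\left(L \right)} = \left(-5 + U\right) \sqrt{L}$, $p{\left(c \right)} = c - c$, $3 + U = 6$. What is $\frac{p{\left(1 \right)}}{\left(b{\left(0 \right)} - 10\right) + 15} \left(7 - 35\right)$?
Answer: $0$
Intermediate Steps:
$U = 3$ ($U = -3 + 6 = 3$)
$p{\left(c \right)} = 0$
$b{\left(L \right)} = - 2 \sqrt{L}$ ($b{\left(L \right)} = \left(-5 + 3\right) \sqrt{L} = - 2 \sqrt{L}$)
$\frac{p{\left(1 \right)}}{\left(b{\left(0 \right)} - 10\right) + 15} \left(7 - 35\right) = \frac{0}{\left(- 2 \sqrt{0} - 10\right) + 15} \left(7 - 35\right) = \frac{0}{\left(\left(-2\right) 0 - 10\right) + 15} \left(-28\right) = \frac{0}{\left(0 - 10\right) + 15} \left(-28\right) = \frac{0}{-10 + 15} \left(-28\right) = \frac{0}{5} \left(-28\right) = 0 \cdot \frac{1}{5} \left(-28\right) = 0 \left(-28\right) = 0$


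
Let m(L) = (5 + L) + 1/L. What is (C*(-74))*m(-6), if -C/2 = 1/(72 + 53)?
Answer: -518/375 ≈ -1.3813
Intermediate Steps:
m(L) = 5 + L + 1/L (m(L) = (5 + L) + 1/L = 5 + L + 1/L)
C = -2/125 (C = -2/(72 + 53) = -2/125 ≈ -0.016000)
(C*(-74))*m(-6) = (-2/125*(-74))*(5 - 6 + 1/(-6)) = 148*(5 - 6 - ⅙)/125 = (148/125)*(-7/6) = -518/375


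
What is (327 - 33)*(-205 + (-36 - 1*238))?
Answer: -140826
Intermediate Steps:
(327 - 33)*(-205 + (-36 - 1*238)) = 294*(-205 + (-36 - 238)) = 294*(-205 - 274) = 294*(-479) = -140826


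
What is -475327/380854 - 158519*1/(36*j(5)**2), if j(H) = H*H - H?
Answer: -33608652013/2742148800 ≈ -12.256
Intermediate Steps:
j(H) = H**2 - H
-475327/380854 - 158519*1/(36*j(5)**2) = -475327/380854 - 158519*1/(900*(-1 + 5)**2) = -475327*1/380854 - 158519/(((5*4)*6)**2) = -475327/380854 - 158519/((20*6)**2) = -475327/380854 - 158519/(120**2) = -475327/380854 - 158519/14400 = -33608652013/2742148800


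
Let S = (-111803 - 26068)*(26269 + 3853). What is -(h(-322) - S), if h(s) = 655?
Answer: -4152950917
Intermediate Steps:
S = -4152950262 (S = -137871*30122 = -4152950262)
-(h(-322) - S) = -(655 - 1*(-4152950262)) = -(655 + 4152950262) = -1*4152950917 = -4152950917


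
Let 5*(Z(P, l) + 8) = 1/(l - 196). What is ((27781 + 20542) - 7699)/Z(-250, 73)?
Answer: -24983760/4921 ≈ -5077.0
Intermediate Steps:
Z(P, l) = -8 + 1/(5*(-196 + l)) (Z(P, l) = -8 + 1/(5*(l - 196)) = -8 + 1/(5*(-196 + l)))
((27781 + 20542) - 7699)/Z(-250, 73) = ((27781 + 20542) - 7699)/(((7841 - 40*73)/(5*(-196 + 73)))) = (48323 - 7699)/(((1/5)*(7841 - 2920)/(-123))) = 40624/(((1/5)*(-1/123)*4921)) = 40624/(-4921/615) = 40624*(-615/4921) = -24983760/4921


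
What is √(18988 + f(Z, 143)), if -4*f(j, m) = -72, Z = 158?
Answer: √19006 ≈ 137.86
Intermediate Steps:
f(j, m) = 18 (f(j, m) = -¼*(-72) = 18)
√(18988 + f(Z, 143)) = √(18988 + 18) = √19006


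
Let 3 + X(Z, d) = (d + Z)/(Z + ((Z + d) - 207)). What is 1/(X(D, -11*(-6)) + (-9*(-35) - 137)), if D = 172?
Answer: 29/5109 ≈ 0.0056763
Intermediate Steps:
X(Z, d) = -3 + (Z + d)/(-207 + d + 2*Z) (X(Z, d) = -3 + (d + Z)/(Z + ((Z + d) - 207)) = -3 + (Z + d)/(Z + (-207 + Z + d)) = -3 + (Z + d)/(-207 + d + 2*Z))
1/(X(D, -11*(-6)) + (-9*(-35) - 137)) = 1/((621 - 5*172 - (-22)*(-6))/(-207 - 11*(-6) + 2*172) + (-9*(-35) - 137)) = 1/((621 - 860 - 2*66)/(-207 + 66 + 344) + (315 - 137)) = 1/((621 - 860 - 132)/203 + 178) = 1/((1/203)*(-371) + 178) = 1/(-53/29 + 178) = 1/(5109/29) = 29/5109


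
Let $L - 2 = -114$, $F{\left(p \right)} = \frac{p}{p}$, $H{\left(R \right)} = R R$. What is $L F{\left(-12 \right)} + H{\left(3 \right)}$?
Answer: $-103$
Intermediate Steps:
$H{\left(R \right)} = R^{2}$
$F{\left(p \right)} = 1$
$L = -112$ ($L = 2 - 114 = -112$)
$L F{\left(-12 \right)} + H{\left(3 \right)} = \left(-112\right) 1 + 3^{2} = -112 + 9 = -103$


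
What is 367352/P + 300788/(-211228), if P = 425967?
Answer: -12632683435/22494039369 ≈ -0.56160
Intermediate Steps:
367352/P + 300788/(-211228) = 367352/425967 + 300788/(-211228) = 367352*(1/425967) + 300788*(-1/211228) = 367352/425967 - 75197/52807 = -12632683435/22494039369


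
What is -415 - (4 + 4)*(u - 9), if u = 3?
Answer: -367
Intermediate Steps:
-415 - (4 + 4)*(u - 9) = -415 - (4 + 4)*(3 - 9) = -415 - 8*(-6) = -415 - 1*(-48) = -415 + 48 = -367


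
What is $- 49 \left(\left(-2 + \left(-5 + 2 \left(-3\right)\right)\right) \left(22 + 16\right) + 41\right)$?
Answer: $22197$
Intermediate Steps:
$- 49 \left(\left(-2 + \left(-5 + 2 \left(-3\right)\right)\right) \left(22 + 16\right) + 41\right) = - 49 \left(\left(-2 - 11\right) 38 + 41\right) = - 49 \left(\left(-13\right) 38 + 41\right) = - 49 \left(-494 + 41\right) = \left(-49\right) \left(-453\right) = 22197$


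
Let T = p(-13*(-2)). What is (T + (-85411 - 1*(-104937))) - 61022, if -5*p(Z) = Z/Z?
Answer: -207481/5 ≈ -41496.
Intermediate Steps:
p(Z) = -1/5 (p(Z) = -Z/(5*Z) = -1/5*1 = -1/5)
T = -1/5 ≈ -0.20000
(T + (-85411 - 1*(-104937))) - 61022 = (-1/5 + (-85411 - 1*(-104937))) - 61022 = (-1/5 + (-85411 + 104937)) - 61022 = (-1/5 + 19526) - 61022 = 97629/5 - 61022 = -207481/5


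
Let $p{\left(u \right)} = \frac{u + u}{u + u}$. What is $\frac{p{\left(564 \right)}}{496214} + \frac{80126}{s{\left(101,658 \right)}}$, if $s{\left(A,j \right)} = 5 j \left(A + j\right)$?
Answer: $\frac{19881070037}{619550470770} \approx 0.03209$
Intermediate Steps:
$s{\left(A,j \right)} = 5 j \left(A + j\right)$
$p{\left(u \right)} = 1$ ($p{\left(u \right)} = \frac{2 u}{2 u} = 2 u \frac{1}{2 u} = 1$)
$\frac{p{\left(564 \right)}}{496214} + \frac{80126}{s{\left(101,658 \right)}} = 1 \cdot \frac{1}{496214} + \frac{80126}{5 \cdot 658 \left(101 + 658\right)} = 1 \cdot \frac{1}{496214} + \frac{80126}{5 \cdot 658 \cdot 759} = \frac{1}{496214} + \frac{80126}{2497110} = \frac{1}{496214} + 80126 \cdot \frac{1}{2497110} = \frac{1}{496214} + \frac{40063}{1248555} = \frac{19881070037}{619550470770}$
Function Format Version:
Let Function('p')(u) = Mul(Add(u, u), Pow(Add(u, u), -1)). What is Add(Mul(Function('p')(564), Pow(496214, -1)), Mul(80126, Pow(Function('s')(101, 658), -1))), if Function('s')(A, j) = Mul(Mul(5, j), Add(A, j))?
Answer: Rational(19881070037, 619550470770) ≈ 0.032090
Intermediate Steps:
Function('s')(A, j) = Mul(5, j, Add(A, j))
Function('p')(u) = 1 (Function('p')(u) = Mul(Mul(2, u), Pow(Mul(2, u), -1)) = Mul(Mul(2, u), Mul(Rational(1, 2), Pow(u, -1))) = 1)
Add(Mul(Function('p')(564), Pow(496214, -1)), Mul(80126, Pow(Function('s')(101, 658), -1))) = Add(Mul(1, Pow(496214, -1)), Mul(80126, Pow(Mul(5, 658, Add(101, 658)), -1))) = Add(Mul(1, Rational(1, 496214)), Mul(80126, Pow(Mul(5, 658, 759), -1))) = Add(Rational(1, 496214), Mul(80126, Pow(2497110, -1))) = Add(Rational(1, 496214), Mul(80126, Rational(1, 2497110))) = Add(Rational(1, 496214), Rational(40063, 1248555)) = Rational(19881070037, 619550470770)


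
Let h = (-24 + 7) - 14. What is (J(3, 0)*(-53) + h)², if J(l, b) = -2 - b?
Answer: 5625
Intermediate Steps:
h = -31 (h = -17 - 14 = -31)
(J(3, 0)*(-53) + h)² = ((-2 - 1*0)*(-53) - 31)² = ((-2 + 0)*(-53) - 31)² = (-2*(-53) - 31)² = (106 - 31)² = 75² = 5625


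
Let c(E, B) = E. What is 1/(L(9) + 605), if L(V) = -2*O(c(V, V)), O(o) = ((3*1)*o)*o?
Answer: 1/119 ≈ 0.0084034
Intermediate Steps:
O(o) = 3*o**2 (O(o) = (3*o)*o = 3*o**2)
L(V) = -6*V**2
1/(L(9) + 605) = 1/(-6*9**2 + 605) = 1/(-6*81 + 605) = 1/(-486 + 605) = 1/119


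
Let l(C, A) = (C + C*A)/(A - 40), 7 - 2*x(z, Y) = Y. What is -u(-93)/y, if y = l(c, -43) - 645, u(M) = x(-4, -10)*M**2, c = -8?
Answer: 4067913/35914 ≈ 113.27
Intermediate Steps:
x(z, Y) = 7/2 - Y/2
l(C, A) = (C + A*C)/(-40 + A)
u(M) = 17*M**2/2 (u(M) = (7/2 - 1/2*(-10))*M**2 = (7/2 + 5)*M**2 = 17*M**2/2)
y = -53871/83 (y = -8*(1 - 43)/(-40 - 43) - 645 = -8*(-42)/(-83) - 645 = -8*(-1/83)*(-42) - 645 = -336/83 - 645 = -53871/83 ≈ -649.05)
-u(-93)/y = -(17/2)*(-93)**2/(-53871/83) = -(17/2)*8649*(-83)/53871 = -147033*(-83)/(2*53871) = -1*(-4067913/35914) = 4067913/35914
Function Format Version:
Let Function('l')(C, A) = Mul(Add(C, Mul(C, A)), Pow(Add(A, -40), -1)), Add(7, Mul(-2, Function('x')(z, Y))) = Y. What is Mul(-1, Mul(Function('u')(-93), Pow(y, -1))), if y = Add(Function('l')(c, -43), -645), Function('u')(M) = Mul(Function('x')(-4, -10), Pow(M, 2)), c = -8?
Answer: Rational(4067913, 35914) ≈ 113.27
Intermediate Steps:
Function('x')(z, Y) = Add(Rational(7, 2), Mul(Rational(-1, 2), Y))
Function('l')(C, A) = Mul(Pow(Add(-40, A), -1), Add(C, Mul(A, C))) (Function('l')(C, A) = Mul(Add(C, Mul(A, C)), Pow(Add(-40, A), -1)) = Mul(Pow(Add(-40, A), -1), Add(C, Mul(A, C))))
Function('u')(M) = Mul(Rational(17, 2), Pow(M, 2)) (Function('u')(M) = Mul(Add(Rational(7, 2), Mul(Rational(-1, 2), -10)), Pow(M, 2)) = Mul(Add(Rational(7, 2), 5), Pow(M, 2)) = Mul(Rational(17, 2), Pow(M, 2)))
y = Rational(-53871, 83) (y = Add(Mul(-8, Pow(Add(-40, -43), -1), Add(1, -43)), -645) = Add(Mul(-8, Pow(-83, -1), -42), -645) = Add(Mul(-8, Rational(-1, 83), -42), -645) = Add(Rational(-336, 83), -645) = Rational(-53871, 83) ≈ -649.05)
Mul(-1, Mul(Function('u')(-93), Pow(y, -1))) = Mul(-1, Mul(Mul(Rational(17, 2), Pow(-93, 2)), Pow(Rational(-53871, 83), -1))) = Mul(-1, Mul(Mul(Rational(17, 2), 8649), Rational(-83, 53871))) = Mul(-1, Mul(Rational(147033, 2), Rational(-83, 53871))) = Mul(-1, Rational(-4067913, 35914)) = Rational(4067913, 35914)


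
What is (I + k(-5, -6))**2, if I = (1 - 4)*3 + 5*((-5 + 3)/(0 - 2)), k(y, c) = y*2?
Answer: 196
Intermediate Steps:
k(y, c) = 2*y
I = -4 (I = -3*3 + 5*(-2/(-2)) = -9 + 5*(-2*(-1/2)) = -9 + 5*1 = -9 + 5 = -4)
(I + k(-5, -6))**2 = (-4 + 2*(-5))**2 = (-4 - 10)**2 = (-14)**2 = 196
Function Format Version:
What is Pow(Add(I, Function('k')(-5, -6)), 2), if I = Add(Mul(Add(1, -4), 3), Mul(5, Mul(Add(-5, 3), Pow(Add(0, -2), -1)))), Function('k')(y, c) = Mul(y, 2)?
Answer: 196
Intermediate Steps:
Function('k')(y, c) = Mul(2, y)
I = -4 (I = Add(Mul(-3, 3), Mul(5, Mul(-2, Pow(-2, -1)))) = Add(-9, Mul(5, Mul(-2, Rational(-1, 2)))) = Add(-9, Mul(5, 1)) = Add(-9, 5) = -4)
Pow(Add(I, Function('k')(-5, -6)), 2) = Pow(Add(-4, Mul(2, -5)), 2) = Pow(Add(-4, -10), 2) = Pow(-14, 2) = 196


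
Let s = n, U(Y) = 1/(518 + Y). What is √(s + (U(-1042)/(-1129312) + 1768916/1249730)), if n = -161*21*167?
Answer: 3*I*√134029663999011104120986919948270/46221224058640 ≈ 751.42*I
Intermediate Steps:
n = -564627 (n = -3381*167 = -564627)
s = -564627
√(s + (U(-1042)/(-1129312) + 1768916/1249730)) = √(-564627 + (1/((518 - 1042)*(-1129312)) + 1768916/1249730)) = √(-564627 + (-1/1129312/(-524) + 1768916*(1/1249730))) = √(-564627 + (-1/524*(-1/1129312) + 884458/624865)) = √(-564627 + (1/591759488 + 884458/624865)) = √(-564627 + 523386413862369/369769792469120) = √(-208781485226047955871/369769792469120) = 3*I*√134029663999011104120986919948270/46221224058640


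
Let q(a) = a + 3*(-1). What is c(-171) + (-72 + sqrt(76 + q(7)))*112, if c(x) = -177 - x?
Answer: -8070 + 448*sqrt(5) ≈ -7068.2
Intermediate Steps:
q(a) = -3 + a (q(a) = a - 3 = -3 + a)
c(-171) + (-72 + sqrt(76 + q(7)))*112 = (-177 - 1*(-171)) + (-72 + sqrt(76 + (-3 + 7)))*112 = (-177 + 171) + (-72 + sqrt(76 + 4))*112 = -6 + (-72 + sqrt(80))*112 = -6 + (-72 + 4*sqrt(5))*112 = -6 + (-8064 + 448*sqrt(5)) = -8070 + 448*sqrt(5)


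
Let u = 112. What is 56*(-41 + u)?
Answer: 3976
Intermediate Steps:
56*(-41 + u) = 56*(-41 + 112) = 56*71 = 3976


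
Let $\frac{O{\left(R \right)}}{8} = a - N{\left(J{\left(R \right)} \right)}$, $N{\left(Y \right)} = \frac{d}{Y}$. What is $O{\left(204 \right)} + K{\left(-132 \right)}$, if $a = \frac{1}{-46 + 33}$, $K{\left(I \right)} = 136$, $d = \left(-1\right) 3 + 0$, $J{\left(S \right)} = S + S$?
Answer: $\frac{29933}{221} \approx 135.44$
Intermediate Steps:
$J{\left(S \right)} = 2 S$
$d = -3$ ($d = -3 + 0 = -3$)
$N{\left(Y \right)} = - \frac{3}{Y}$
$a = - \frac{1}{13}$ ($a = \frac{1}{-13} = - \frac{1}{13} \approx -0.076923$)
$O{\left(R \right)} = - \frac{8}{13} + \frac{12}{R}$ ($O{\left(R \right)} = 8 \left(- \frac{1}{13} - - \frac{3}{2 R}\right) = 8 \left(- \frac{1}{13} + \frac{3}{2 R}\right) = - \frac{8}{13} + \frac{12}{R}$)
$O{\left(204 \right)} + K{\left(-132 \right)} = \left(- \frac{8}{13} + \frac{12}{204}\right) + 136 = \left(- \frac{8}{13} + 12 \cdot \frac{1}{204}\right) + 136 = \left(- \frac{8}{13} + \frac{1}{17}\right) + 136 = - \frac{123}{221} + 136 = \frac{29933}{221}$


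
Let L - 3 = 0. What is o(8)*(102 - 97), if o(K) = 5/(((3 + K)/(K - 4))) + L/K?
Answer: 965/88 ≈ 10.966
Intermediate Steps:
L = 3 (L = 3 + 0 = 3)
o(K) = 3/K + 5*(-4 + K)/(3 + K) (o(K) = 5/(((3 + K)/(K - 4))) + 3/K = 5/(((3 + K)/(-4 + K))) + 3/K = 5*((-4 + K)/(3 + K)) + 3/K = 5*(-4 + K)/(3 + K) + 3/K = 3/K + 5*(-4 + K)/(3 + K))
o(8)*(102 - 97) = ((9 - 17*8 + 5*8²)/(8*(3 + 8)))*(102 - 97) = ((⅛)*(9 - 136 + 5*64)/11)*5 = ((⅛)*(1/11)*(9 - 136 + 320))*5 = ((⅛)*(1/11)*193)*5 = (193/88)*5 = 965/88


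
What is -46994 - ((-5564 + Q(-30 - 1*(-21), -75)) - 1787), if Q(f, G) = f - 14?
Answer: -39620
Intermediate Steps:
Q(f, G) = -14 + f
-46994 - ((-5564 + Q(-30 - 1*(-21), -75)) - 1787) = -46994 - ((-5564 + (-14 + (-30 - 1*(-21)))) - 1787) = -46994 - ((-5564 + (-14 + (-30 + 21))) - 1787) = -46994 - ((-5564 + (-14 - 9)) - 1787) = -46994 - ((-5564 - 23) - 1787) = -46994 - (-5587 - 1787) = -46994 - 1*(-7374) = -46994 + 7374 = -39620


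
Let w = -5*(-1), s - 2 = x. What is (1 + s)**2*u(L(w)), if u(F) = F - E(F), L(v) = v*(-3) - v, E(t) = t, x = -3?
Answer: 0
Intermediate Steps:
s = -1 (s = 2 - 3 = -1)
w = 5
L(v) = -4*v (L(v) = -3*v - v = -4*v)
u(F) = 0 (u(F) = F - F = 0)
(1 + s)**2*u(L(w)) = (1 - 1)**2*0 = 0**2*0 = 0*0 = 0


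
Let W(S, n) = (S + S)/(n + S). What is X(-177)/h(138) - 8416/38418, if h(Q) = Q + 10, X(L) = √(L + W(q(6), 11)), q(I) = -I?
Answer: -4208/19209 + I*√4485/740 ≈ -0.21906 + 0.0905*I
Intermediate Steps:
W(S, n) = 2*S/(S + n) (W(S, n) = (2*S)/(S + n) = 2*S/(S + n))
X(L) = √(-12/5 + L) (X(L) = √(L + 2*(-1*6)/(-1*6 + 11)) = √(L + 2*(-6)/(-6 + 11)) = √(L + 2*(-6)/5) = √(L + 2*(-6)*(⅕)) = √(L - 12/5) = √(-12/5 + L))
h(Q) = 10 + Q
X(-177)/h(138) - 8416/38418 = (√(-60 + 25*(-177))/5)/(10 + 138) - 8416/38418 = (√(-60 - 4425)/5)/148 - 8416*1/38418 = (√(-4485)/5)*(1/148) - 4208/19209 = ((I*√4485)/5)*(1/148) - 4208/19209 = (I*√4485/5)*(1/148) - 4208/19209 = I*√4485/740 - 4208/19209 = -4208/19209 + I*√4485/740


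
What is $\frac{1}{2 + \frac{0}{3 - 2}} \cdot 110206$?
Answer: $55103$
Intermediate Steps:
$\frac{1}{2 + \frac{0}{3 - 2}} \cdot 110206 = \frac{1}{2 + \frac{0}{1}} \cdot 110206 = \frac{1}{2 + 0 \cdot 1} \cdot 110206 = \frac{1}{2 + 0} \cdot 110206 = \frac{1}{2} \cdot 110206 = 55103$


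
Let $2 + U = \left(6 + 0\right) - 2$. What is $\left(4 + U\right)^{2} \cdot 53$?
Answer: $1908$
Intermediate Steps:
$U = 2$ ($U = -2 + \left(\left(6 + 0\right) - 2\right) = -2 + \left(6 - 2\right) = -2 + 4 = 2$)
$\left(4 + U\right)^{2} \cdot 53 = \left(4 + 2\right)^{2} \cdot 53 = 6^{2} \cdot 53 = 36 \cdot 53 = 1908$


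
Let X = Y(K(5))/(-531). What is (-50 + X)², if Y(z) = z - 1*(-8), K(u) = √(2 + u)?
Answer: (26558 + √7)²/281961 ≈ 2502.0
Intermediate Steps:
Y(z) = 8 + z (Y(z) = z + 8 = 8 + z)
X = -8/531 - √7/531 (X = (8 + √(2 + 5))/(-531) = (8 + √7)*(-1/531) = -8/531 - √7/531 ≈ -0.020048)
(-50 + X)² = (-50 + (-8/531 - √7/531))² = (-26558/531 - √7/531)²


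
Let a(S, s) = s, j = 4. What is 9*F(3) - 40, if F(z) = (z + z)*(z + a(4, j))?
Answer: 338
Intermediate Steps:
F(z) = 2*z*(4 + z) (F(z) = (z + z)*(z + 4) = (2*z)*(4 + z) = 2*z*(4 + z))
9*F(3) - 40 = 9*(2*3*(4 + 3)) - 40 = 9*(2*3*7) - 40 = 9*42 - 40 = 378 - 40 = 338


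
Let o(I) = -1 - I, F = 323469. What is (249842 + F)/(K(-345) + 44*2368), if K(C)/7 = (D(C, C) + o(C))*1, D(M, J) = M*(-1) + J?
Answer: 573311/106600 ≈ 5.3782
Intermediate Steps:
D(M, J) = J - M (D(M, J) = -M + J = J - M)
K(C) = -7 - 7*C (K(C) = 7*(((C - C) + (-1 - C))*1) = 7*((0 + (-1 - C))*1) = 7*((-1 - C)*1) = 7*(-1 - C) = -7 - 7*C)
(249842 + F)/(K(-345) + 44*2368) = (249842 + 323469)/((-7 - 7*(-345)) + 44*2368) = 573311/((-7 + 2415) + 104192) = 573311/(2408 + 104192) = 573311/106600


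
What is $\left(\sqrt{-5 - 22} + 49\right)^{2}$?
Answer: $2374 + 294 i \sqrt{3} \approx 2374.0 + 509.22 i$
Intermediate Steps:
$\left(\sqrt{-5 - 22} + 49\right)^{2} = \left(\sqrt{-27} + 49\right)^{2} = \left(3 i \sqrt{3} + 49\right)^{2} = \left(49 + 3 i \sqrt{3}\right)^{2}$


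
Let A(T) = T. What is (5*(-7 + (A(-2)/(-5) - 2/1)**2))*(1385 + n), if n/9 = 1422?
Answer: -1574313/5 ≈ -3.1486e+5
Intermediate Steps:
n = 12798 (n = 9*1422 = 12798)
(5*(-7 + (A(-2)/(-5) - 2/1)**2))*(1385 + n) = (5*(-7 + (-2/(-5) - 2/1)**2))*(1385 + 12798) = (5*(-7 + (-2*(-1/5) - 2*1)**2))*14183 = (5*(-7 + (2/5 - 2)**2))*14183 = (5*(-7 + (-8/5)**2))*14183 = (5*(-7 + 64/25))*14183 = (5*(-111/25))*14183 = -111/5*14183 = -1574313/5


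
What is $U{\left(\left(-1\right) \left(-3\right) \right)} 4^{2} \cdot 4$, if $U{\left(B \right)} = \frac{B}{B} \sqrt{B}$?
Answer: $64 \sqrt{3} \approx 110.85$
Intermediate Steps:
$U{\left(B \right)} = \sqrt{B}$ ($U{\left(B \right)} = 1 \sqrt{B} = \sqrt{B}$)
$U{\left(\left(-1\right) \left(-3\right) \right)} 4^{2} \cdot 4 = \sqrt{\left(-1\right) \left(-3\right)} 4^{2} \cdot 4 = \sqrt{3} \cdot 16 \cdot 4 = 16 \sqrt{3} \cdot 4 = 64 \sqrt{3}$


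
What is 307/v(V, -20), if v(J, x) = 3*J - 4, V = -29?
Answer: -307/91 ≈ -3.3736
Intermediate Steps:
v(J, x) = -4 + 3*J
307/v(V, -20) = 307/(-4 + 3*(-29)) = 307/(-4 - 87) = 307/(-91) = 307*(-1/91) = -307/91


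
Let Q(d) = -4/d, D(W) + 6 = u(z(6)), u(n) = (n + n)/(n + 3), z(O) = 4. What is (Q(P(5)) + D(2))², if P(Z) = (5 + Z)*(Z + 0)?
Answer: 746496/30625 ≈ 24.375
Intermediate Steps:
u(n) = 2*n/(3 + n) (u(n) = (2*n)/(3 + n) = 2*n/(3 + n))
D(W) = -34/7 (D(W) = -6 + 2*4/(3 + 4) = -6 + 2*4/7 = -6 + 2*4*(⅐) = -6 + 8/7 = -34/7)
P(Z) = Z*(5 + Z) (P(Z) = (5 + Z)*Z = Z*(5 + Z))
(Q(P(5)) + D(2))² = (-4*1/(5*(5 + 5)) - 34/7)² = (-4/(5*10) - 34/7)² = (-4/50 - 34/7)² = (-4*1/50 - 34/7)² = (-2/25 - 34/7)² = (-864/175)² = 746496/30625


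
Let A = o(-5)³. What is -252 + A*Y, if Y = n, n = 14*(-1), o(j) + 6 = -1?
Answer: 4550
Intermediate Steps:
o(j) = -7 (o(j) = -6 - 1 = -7)
n = -14
A = -343 (A = (-7)³ = -343)
Y = -14
-252 + A*Y = -252 - 343*(-14) = -252 + 4802 = 4550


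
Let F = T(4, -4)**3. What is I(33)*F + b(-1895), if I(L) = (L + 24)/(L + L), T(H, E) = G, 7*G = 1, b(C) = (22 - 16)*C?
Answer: -85798001/7546 ≈ -11370.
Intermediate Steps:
b(C) = 6*C
G = 1/7 (G = (1/7)*1 = 1/7 ≈ 0.14286)
T(H, E) = 1/7
I(L) = (24 + L)/(2*L) (I(L) = (24 + L)/((2*L)) = (24 + L)*(1/(2*L)) = (24 + L)/(2*L))
F = 1/343 (F = (1/7)**3 = 1/343 ≈ 0.0029155)
I(33)*F + b(-1895) = ((1/2)*(24 + 33)/33)*(1/343) + 6*(-1895) = ((1/2)*(1/33)*57)*(1/343) - 11370 = (19/22)*(1/343) - 11370 = 19/7546 - 11370 = -85798001/7546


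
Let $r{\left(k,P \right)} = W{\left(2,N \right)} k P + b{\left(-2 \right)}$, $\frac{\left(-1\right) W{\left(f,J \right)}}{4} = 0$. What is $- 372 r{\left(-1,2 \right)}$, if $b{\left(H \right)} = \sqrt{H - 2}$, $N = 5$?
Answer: $- 744 i \approx - 744.0 i$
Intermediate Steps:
$b{\left(H \right)} = \sqrt{-2 + H}$
$W{\left(f,J \right)} = 0$ ($W{\left(f,J \right)} = \left(-4\right) 0 = 0$)
$r{\left(k,P \right)} = 2 i$ ($r{\left(k,P \right)} = 0 k P + \sqrt{-2 - 2} = 0 P + \sqrt{-4} = 0 + 2 i = 2 i$)
$- 372 r{\left(-1,2 \right)} = - 372 \cdot 2 i = - 744 i$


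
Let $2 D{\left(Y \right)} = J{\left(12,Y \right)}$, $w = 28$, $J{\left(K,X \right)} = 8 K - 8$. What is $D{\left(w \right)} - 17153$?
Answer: $-17109$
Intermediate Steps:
$J{\left(K,X \right)} = -8 + 8 K$
$D{\left(Y \right)} = 44$ ($D{\left(Y \right)} = \frac{-8 + 8 \cdot 12}{2} = \frac{-8 + 96}{2} = \frac{1}{2} \cdot 88 = 44$)
$D{\left(w \right)} - 17153 = 44 - 17153 = -17109$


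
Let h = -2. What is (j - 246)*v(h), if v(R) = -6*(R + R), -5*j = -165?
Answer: -5112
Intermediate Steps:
j = 33 (j = -⅕*(-165) = 33)
v(R) = -12*R
(j - 246)*v(h) = (33 - 246)*(-12*(-2)) = -213*24 = -5112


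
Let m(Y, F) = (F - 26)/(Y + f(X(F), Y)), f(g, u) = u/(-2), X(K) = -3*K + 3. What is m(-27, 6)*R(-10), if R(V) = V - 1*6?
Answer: -640/27 ≈ -23.704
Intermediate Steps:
X(K) = 3 - 3*K
f(g, u) = -u/2 (f(g, u) = u*(-½) = -u/2)
R(V) = -6 + V (R(V) = V - 6 = -6 + V)
m(Y, F) = 2*(-26 + F)/Y (m(Y, F) = (F - 26)/(Y - Y/2) = (-26 + F)/((Y/2)) = (-26 + F)*(2/Y) = 2*(-26 + F)/Y)
m(-27, 6)*R(-10) = (2*(-26 + 6)/(-27))*(-6 - 10) = (2*(-1/27)*(-20))*(-16) = (40/27)*(-16) = -640/27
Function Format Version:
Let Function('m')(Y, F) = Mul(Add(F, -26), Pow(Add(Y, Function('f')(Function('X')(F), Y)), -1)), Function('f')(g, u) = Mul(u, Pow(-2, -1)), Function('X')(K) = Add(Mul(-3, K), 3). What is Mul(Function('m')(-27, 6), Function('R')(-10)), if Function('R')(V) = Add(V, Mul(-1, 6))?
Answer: Rational(-640, 27) ≈ -23.704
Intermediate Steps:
Function('X')(K) = Add(3, Mul(-3, K))
Function('f')(g, u) = Mul(Rational(-1, 2), u) (Function('f')(g, u) = Mul(u, Rational(-1, 2)) = Mul(Rational(-1, 2), u))
Function('R')(V) = Add(-6, V) (Function('R')(V) = Add(V, -6) = Add(-6, V))
Function('m')(Y, F) = Mul(2, Pow(Y, -1), Add(-26, F)) (Function('m')(Y, F) = Mul(Add(F, -26), Pow(Add(Y, Mul(Rational(-1, 2), Y)), -1)) = Mul(Add(-26, F), Pow(Mul(Rational(1, 2), Y), -1)) = Mul(Add(-26, F), Mul(2, Pow(Y, -1))) = Mul(2, Pow(Y, -1), Add(-26, F)))
Mul(Function('m')(-27, 6), Function('R')(-10)) = Mul(Mul(2, Pow(-27, -1), Add(-26, 6)), Add(-6, -10)) = Mul(Mul(2, Rational(-1, 27), -20), -16) = Mul(Rational(40, 27), -16) = Rational(-640, 27)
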